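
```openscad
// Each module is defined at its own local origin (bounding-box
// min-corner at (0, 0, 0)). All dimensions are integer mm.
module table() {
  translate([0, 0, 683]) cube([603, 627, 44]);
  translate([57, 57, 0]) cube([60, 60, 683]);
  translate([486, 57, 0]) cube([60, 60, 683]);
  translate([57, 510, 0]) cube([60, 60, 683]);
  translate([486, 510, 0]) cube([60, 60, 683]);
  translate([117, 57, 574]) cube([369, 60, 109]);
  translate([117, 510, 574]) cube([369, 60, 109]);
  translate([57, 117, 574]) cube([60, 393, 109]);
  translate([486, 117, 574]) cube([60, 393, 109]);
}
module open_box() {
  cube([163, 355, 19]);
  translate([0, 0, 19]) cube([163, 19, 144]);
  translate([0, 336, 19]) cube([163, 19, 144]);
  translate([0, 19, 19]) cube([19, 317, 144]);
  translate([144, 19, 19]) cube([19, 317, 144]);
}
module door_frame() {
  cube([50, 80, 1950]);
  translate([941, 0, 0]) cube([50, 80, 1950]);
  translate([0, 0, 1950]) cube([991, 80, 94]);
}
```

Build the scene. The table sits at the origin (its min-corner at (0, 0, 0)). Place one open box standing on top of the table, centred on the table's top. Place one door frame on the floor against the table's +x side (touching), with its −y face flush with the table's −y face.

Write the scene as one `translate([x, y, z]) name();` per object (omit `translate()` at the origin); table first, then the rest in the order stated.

table();
translate([220, 136, 727]) open_box();
translate([603, 0, 0]) door_frame();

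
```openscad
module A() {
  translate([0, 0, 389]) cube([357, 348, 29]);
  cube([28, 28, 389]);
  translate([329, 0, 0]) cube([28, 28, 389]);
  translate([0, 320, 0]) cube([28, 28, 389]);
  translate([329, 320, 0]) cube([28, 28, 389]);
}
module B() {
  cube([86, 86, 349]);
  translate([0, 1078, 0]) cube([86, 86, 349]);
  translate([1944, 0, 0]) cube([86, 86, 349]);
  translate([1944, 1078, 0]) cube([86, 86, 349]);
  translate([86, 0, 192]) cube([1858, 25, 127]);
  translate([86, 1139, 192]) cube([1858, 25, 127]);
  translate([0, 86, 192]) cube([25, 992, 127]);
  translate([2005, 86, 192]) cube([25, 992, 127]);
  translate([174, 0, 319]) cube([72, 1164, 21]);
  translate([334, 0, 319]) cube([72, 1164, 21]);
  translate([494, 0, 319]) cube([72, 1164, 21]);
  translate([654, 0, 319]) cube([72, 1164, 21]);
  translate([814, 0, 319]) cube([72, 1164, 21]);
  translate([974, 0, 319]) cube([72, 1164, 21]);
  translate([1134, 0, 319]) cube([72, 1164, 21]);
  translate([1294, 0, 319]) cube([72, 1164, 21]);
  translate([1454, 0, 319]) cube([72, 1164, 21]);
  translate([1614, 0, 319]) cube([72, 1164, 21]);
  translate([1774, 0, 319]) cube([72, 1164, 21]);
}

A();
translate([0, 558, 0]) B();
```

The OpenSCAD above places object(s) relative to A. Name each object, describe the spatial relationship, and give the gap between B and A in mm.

A is a stool. B is a bed frame. The bed frame is on the floor beside the stool on its +y side. The gap between the bed frame and the stool is 210 mm.

The bed frame's nearest face is 210 mm from the stool's +y face.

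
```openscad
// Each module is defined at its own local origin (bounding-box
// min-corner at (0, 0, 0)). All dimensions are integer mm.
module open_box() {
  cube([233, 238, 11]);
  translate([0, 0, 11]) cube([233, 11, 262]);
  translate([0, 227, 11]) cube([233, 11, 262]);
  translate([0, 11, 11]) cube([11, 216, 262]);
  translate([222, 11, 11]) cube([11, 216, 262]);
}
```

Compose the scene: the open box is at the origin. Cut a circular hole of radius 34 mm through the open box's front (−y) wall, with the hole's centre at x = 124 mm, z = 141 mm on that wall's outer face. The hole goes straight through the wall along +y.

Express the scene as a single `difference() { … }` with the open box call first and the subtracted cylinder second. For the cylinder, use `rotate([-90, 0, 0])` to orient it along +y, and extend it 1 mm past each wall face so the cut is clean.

difference() {
  open_box();
  translate([124, -1, 141]) rotate([-90, 0, 0]) cylinder(h = 13, r = 34);
}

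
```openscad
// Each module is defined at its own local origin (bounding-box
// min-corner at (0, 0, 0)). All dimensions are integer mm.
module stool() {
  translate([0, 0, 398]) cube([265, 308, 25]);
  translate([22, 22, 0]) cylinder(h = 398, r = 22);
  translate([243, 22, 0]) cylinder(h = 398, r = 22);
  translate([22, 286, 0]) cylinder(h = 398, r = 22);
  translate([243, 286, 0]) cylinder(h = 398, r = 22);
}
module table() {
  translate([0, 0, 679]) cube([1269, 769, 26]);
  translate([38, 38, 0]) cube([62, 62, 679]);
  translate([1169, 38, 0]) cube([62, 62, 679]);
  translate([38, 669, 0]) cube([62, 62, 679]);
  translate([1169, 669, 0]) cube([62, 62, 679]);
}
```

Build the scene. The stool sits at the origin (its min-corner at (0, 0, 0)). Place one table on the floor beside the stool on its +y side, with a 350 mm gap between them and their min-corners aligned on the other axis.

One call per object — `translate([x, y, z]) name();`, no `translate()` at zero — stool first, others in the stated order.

stool();
translate([0, 658, 0]) table();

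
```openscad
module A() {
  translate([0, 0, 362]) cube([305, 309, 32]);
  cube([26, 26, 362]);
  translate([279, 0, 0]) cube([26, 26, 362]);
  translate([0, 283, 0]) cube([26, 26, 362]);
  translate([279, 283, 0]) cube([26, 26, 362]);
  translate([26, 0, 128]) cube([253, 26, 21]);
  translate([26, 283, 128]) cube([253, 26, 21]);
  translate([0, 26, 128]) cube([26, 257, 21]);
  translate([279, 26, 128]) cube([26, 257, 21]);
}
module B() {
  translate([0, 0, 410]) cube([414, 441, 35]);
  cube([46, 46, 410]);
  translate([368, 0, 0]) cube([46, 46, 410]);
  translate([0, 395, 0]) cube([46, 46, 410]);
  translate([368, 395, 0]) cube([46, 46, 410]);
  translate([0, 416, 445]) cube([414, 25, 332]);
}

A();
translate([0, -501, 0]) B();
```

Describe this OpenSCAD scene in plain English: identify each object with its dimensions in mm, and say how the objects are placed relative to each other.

A is a four-legged stool. The seat is 305×309 mm, 32 mm thick, top at z = 394 mm. It stands on four square legs, each 26×26 mm in cross-section, from z = 0 to the seat underside, each flush with a corner of the seat. Four stretchers, 26 mm wide and 21 mm tall, connect adjacent legs with their undersides at z = 128 mm, each running between the inner faces of the legs it joins and aligned with the legs' outer faces on the other axis.

B is a chair: 414×441 mm seat, 35 mm thick, top at z = 445 mm, on four 46 mm square corner legs flush with the seat edges. A 25 mm thick backrest slab spans the full seat width, extending 332 mm above the seat top, its back face flush with the seat's +y edge.

The chair is on the floor beside the stool on its −y side.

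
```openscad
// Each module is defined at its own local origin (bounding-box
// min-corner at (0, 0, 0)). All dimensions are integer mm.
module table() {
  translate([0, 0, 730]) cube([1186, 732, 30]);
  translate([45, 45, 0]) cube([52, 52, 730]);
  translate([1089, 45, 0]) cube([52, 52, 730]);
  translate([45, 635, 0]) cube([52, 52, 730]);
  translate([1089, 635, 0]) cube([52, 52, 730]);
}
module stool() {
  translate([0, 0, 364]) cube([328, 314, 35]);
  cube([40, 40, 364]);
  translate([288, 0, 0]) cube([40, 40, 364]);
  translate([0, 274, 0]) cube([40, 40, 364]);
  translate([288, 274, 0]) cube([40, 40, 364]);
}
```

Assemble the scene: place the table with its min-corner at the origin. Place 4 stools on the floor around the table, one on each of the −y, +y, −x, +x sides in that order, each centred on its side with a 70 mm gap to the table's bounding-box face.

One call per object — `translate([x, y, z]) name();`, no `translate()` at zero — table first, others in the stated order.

table();
translate([429, -384, 0]) stool();
translate([429, 802, 0]) stool();
translate([-398, 209, 0]) stool();
translate([1256, 209, 0]) stool();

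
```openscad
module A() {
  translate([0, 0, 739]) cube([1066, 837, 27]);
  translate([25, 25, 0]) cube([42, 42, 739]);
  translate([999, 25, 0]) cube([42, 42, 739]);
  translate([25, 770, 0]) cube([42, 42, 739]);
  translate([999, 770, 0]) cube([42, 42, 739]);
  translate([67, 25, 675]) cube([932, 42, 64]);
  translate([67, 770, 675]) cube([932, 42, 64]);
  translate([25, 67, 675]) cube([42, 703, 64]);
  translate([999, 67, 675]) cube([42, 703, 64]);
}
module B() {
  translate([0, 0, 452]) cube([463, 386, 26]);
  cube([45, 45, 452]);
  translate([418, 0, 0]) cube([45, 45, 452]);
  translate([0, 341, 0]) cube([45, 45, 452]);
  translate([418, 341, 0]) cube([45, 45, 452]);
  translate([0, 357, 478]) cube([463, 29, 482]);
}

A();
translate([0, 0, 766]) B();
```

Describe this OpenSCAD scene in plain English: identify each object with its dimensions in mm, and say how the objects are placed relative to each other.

A is a table: top 1066 mm (x) × 837 mm (y), 27 mm thick, upper face at z = 766 mm, on four 42×42 mm square legs, each inset 25 mm from the nearest pair of top edges, running from z = 0 to the bottom of the top. Four apron rails, 42 mm thick and 64 mm tall, run between adjacent legs with their top edges flush with the underside of the top and their outer faces flush with the legs' outer faces.

B is a chair: 463×386 mm seat, 26 mm thick, top at z = 478 mm, on four 45 mm square corner legs flush with the seat edges. A 29 mm thick backrest slab spans the full seat width, extending 482 mm above the seat top, its back face flush with the seat's +y edge.

The chair is on top of the table.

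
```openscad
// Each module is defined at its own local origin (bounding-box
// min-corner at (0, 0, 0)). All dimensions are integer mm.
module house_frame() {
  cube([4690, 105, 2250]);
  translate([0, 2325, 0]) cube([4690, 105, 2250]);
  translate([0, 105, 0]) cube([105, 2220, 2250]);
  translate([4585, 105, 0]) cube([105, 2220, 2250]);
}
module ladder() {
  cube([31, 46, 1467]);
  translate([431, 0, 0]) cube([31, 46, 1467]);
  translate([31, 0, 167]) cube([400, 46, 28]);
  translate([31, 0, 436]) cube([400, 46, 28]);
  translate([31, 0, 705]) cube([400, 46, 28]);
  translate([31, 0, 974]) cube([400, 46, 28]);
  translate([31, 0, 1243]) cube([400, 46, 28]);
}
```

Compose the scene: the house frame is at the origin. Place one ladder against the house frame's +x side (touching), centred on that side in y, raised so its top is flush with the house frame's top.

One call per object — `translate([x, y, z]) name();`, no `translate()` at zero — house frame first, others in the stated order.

house_frame();
translate([4690, 1192, 783]) ladder();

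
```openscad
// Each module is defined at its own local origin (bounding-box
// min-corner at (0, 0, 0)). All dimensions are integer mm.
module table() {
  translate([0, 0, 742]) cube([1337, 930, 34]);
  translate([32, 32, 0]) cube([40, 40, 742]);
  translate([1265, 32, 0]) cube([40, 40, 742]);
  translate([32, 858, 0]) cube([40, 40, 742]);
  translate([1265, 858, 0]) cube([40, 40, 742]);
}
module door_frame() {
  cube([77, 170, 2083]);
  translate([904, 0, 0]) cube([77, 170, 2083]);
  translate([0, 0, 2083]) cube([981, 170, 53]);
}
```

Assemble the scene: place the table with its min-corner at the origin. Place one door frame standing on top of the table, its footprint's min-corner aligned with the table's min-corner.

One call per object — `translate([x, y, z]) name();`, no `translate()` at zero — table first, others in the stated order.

table();
translate([0, 0, 776]) door_frame();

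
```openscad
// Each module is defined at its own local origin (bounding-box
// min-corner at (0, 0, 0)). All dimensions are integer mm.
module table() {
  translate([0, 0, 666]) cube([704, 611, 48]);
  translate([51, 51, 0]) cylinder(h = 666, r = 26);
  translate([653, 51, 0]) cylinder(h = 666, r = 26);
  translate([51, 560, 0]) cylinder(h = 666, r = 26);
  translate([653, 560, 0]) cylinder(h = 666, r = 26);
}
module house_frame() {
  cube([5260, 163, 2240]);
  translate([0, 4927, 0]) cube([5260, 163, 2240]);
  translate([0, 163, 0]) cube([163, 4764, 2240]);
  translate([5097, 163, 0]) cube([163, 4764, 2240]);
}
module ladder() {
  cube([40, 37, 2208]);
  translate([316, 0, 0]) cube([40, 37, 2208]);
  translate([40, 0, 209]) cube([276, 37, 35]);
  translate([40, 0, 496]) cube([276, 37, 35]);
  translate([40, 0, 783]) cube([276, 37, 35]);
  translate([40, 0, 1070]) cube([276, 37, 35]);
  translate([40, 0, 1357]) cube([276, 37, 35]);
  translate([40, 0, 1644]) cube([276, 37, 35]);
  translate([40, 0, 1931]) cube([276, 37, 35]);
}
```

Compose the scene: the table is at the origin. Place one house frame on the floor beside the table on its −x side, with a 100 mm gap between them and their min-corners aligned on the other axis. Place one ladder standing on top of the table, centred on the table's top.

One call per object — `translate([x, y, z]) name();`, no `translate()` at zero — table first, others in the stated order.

table();
translate([-5360, 0, 0]) house_frame();
translate([174, 287, 714]) ladder();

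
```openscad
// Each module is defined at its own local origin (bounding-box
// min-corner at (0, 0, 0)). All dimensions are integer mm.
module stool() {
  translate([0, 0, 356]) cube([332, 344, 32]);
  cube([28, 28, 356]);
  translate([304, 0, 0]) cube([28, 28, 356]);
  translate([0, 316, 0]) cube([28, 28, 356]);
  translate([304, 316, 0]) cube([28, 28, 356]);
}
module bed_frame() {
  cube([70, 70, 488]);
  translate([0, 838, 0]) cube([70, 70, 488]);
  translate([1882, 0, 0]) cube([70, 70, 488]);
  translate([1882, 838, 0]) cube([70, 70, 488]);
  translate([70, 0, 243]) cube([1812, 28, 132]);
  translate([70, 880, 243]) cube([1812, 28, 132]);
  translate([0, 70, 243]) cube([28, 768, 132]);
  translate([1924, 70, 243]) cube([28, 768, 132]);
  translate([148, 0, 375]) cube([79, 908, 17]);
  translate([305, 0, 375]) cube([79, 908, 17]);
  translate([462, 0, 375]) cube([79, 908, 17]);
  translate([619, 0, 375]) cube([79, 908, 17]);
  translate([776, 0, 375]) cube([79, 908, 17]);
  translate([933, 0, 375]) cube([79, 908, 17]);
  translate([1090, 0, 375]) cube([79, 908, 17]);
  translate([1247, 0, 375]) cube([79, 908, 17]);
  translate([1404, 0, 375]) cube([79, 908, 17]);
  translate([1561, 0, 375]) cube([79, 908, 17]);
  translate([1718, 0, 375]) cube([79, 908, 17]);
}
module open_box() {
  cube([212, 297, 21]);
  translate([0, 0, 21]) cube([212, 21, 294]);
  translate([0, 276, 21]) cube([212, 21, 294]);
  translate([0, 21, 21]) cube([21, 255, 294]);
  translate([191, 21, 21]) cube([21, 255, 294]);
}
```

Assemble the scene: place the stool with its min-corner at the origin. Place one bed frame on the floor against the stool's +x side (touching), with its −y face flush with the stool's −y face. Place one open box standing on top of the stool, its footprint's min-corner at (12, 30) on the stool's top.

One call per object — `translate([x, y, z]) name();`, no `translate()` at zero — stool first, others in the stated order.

stool();
translate([332, 0, 0]) bed_frame();
translate([12, 30, 388]) open_box();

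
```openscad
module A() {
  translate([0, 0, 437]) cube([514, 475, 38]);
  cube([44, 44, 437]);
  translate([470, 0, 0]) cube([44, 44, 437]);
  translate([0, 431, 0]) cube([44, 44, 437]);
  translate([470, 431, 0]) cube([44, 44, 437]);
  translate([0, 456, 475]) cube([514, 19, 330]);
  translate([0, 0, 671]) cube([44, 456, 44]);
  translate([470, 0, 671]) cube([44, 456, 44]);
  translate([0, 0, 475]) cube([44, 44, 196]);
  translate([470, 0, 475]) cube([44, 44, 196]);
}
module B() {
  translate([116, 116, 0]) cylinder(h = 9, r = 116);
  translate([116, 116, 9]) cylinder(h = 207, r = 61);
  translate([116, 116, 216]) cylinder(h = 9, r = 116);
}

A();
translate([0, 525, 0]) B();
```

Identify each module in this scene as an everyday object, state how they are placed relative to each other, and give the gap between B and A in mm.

A is a chair. B is a spool. The spool is on the floor beside the chair on its +y side. The gap between the spool and the chair is 50 mm.

The spool's nearest face is 50 mm from the chair's +y face.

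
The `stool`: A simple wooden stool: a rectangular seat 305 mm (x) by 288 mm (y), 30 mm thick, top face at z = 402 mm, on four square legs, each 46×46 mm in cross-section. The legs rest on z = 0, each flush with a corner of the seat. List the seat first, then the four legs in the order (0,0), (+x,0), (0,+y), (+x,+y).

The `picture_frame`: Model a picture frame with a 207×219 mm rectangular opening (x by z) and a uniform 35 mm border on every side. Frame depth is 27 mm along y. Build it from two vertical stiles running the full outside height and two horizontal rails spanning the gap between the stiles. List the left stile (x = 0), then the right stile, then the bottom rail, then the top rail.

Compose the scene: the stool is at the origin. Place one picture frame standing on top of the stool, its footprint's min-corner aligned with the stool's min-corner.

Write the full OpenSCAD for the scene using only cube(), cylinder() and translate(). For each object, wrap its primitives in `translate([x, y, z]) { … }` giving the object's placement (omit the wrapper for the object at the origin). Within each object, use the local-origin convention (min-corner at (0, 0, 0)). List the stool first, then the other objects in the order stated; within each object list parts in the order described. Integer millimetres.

translate([0, 0, 372]) cube([305, 288, 30]);
cube([46, 46, 372]);
translate([259, 0, 0]) cube([46, 46, 372]);
translate([0, 242, 0]) cube([46, 46, 372]);
translate([259, 242, 0]) cube([46, 46, 372]);
translate([0, 0, 402]) {
  cube([35, 27, 289]);
  translate([242, 0, 0]) cube([35, 27, 289]);
  translate([35, 0, 0]) cube([207, 27, 35]);
  translate([35, 0, 254]) cube([207, 27, 35]);
}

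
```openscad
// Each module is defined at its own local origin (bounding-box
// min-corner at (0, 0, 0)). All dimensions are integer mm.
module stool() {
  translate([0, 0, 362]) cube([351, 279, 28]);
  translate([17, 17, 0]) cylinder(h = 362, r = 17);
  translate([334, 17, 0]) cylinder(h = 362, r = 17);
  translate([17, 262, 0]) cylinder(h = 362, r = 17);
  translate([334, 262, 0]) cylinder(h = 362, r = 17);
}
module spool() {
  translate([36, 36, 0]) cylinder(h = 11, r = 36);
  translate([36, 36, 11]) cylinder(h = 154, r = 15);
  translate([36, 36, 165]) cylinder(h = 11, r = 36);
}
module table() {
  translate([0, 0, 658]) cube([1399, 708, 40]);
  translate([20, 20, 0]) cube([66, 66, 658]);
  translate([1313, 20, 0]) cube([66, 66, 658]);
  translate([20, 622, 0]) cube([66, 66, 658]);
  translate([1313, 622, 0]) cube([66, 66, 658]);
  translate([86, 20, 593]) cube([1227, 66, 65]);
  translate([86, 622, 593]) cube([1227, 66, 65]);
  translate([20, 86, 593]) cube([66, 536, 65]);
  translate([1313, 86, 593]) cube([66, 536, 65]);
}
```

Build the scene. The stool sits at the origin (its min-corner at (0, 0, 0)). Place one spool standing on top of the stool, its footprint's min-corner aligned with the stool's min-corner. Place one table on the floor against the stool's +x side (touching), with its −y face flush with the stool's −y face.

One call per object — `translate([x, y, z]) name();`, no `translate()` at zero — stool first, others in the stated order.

stool();
translate([0, 0, 390]) spool();
translate([351, 0, 0]) table();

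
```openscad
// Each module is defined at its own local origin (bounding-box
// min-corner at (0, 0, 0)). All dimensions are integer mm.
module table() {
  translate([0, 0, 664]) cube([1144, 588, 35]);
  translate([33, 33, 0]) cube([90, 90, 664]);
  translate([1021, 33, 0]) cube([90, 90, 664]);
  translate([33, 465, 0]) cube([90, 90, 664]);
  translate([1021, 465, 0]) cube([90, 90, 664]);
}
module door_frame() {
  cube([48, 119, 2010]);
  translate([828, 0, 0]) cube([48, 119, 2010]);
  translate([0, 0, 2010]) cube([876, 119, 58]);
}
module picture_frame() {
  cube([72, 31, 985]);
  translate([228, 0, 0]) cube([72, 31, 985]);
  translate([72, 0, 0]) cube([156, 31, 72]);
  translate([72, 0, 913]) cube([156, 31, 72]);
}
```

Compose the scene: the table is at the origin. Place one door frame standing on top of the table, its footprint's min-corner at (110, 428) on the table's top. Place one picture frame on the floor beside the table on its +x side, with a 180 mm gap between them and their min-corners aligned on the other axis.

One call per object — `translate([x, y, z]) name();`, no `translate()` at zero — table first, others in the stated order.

table();
translate([110, 428, 699]) door_frame();
translate([1324, 0, 0]) picture_frame();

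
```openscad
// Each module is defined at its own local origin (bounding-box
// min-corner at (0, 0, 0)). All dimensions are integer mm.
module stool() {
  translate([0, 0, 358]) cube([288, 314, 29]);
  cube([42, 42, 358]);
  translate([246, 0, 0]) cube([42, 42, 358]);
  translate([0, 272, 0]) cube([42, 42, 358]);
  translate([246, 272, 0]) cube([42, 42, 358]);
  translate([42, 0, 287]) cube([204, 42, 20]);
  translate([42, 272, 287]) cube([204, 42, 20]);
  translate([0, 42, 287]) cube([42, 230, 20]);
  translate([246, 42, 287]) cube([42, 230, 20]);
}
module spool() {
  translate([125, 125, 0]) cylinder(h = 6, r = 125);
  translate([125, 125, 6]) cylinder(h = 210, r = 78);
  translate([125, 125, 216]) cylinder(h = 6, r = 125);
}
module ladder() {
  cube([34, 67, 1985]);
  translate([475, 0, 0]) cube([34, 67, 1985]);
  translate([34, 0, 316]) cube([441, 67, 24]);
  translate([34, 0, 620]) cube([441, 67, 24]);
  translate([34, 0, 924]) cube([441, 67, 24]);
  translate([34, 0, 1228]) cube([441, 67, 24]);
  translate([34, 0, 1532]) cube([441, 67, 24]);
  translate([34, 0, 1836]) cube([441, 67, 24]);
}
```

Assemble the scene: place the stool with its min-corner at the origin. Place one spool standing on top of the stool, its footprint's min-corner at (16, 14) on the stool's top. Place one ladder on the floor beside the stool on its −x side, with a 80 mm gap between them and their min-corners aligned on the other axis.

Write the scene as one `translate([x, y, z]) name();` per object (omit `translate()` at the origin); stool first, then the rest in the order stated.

stool();
translate([16, 14, 387]) spool();
translate([-589, 0, 0]) ladder();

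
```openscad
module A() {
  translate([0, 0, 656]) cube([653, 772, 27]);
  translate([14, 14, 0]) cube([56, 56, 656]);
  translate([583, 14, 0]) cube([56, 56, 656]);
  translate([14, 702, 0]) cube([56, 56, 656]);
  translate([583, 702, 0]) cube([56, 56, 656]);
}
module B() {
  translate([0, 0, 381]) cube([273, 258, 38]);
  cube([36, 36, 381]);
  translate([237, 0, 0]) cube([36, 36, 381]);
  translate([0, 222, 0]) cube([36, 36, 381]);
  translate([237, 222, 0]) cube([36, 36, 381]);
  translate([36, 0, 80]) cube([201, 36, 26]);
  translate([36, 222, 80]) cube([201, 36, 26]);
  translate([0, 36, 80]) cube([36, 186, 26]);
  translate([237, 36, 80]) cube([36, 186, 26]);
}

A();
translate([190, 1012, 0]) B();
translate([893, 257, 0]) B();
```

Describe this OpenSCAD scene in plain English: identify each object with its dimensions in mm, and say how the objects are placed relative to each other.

A is a table with a 653×772 mm rectangular top, 27 mm thick, top surface at z = 683 mm, supported by four 56×56 mm square legs, each inset 14 mm from the nearest pair of top edges, running from the floor.

B is a simple wooden stool: a rectangular seat 273 mm (x) by 258 mm (y), 38 mm thick, top face at z = 419 mm, on four square legs, each 36×36 mm in cross-section. The legs rest on z = 0, each flush with a corner of the seat. Four stretchers, 36 mm wide and 26 mm tall, connect adjacent legs with their undersides at z = 80 mm, each running between the inner faces of the legs it joins and aligned with the legs' outer faces on the other axis.

Two stools sit around the table at the +y, +x sides.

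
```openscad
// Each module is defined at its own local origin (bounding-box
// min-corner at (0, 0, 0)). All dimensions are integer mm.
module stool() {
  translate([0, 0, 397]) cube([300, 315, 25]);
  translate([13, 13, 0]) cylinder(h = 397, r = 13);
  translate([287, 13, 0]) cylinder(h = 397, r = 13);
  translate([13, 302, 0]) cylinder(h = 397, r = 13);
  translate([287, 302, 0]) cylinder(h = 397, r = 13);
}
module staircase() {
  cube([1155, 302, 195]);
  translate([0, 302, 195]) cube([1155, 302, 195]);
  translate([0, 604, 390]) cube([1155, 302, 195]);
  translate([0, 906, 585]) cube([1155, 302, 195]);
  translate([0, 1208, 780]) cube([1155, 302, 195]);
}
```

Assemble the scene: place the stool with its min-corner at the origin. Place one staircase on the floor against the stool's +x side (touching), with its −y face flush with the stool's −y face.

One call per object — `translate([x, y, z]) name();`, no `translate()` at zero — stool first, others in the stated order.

stool();
translate([300, 0, 0]) staircase();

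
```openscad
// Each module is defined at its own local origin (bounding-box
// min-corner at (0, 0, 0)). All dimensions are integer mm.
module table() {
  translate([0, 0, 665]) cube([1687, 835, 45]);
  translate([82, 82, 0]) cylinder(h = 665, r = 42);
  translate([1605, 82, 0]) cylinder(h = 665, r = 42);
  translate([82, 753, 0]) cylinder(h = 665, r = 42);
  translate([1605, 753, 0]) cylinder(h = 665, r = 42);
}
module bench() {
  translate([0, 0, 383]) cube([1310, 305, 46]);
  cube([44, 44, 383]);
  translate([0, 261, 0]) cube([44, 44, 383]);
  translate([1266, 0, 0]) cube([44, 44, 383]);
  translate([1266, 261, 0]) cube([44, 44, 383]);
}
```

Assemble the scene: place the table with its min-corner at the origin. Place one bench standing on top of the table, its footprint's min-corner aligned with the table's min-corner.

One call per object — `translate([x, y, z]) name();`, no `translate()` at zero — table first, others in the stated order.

table();
translate([0, 0, 710]) bench();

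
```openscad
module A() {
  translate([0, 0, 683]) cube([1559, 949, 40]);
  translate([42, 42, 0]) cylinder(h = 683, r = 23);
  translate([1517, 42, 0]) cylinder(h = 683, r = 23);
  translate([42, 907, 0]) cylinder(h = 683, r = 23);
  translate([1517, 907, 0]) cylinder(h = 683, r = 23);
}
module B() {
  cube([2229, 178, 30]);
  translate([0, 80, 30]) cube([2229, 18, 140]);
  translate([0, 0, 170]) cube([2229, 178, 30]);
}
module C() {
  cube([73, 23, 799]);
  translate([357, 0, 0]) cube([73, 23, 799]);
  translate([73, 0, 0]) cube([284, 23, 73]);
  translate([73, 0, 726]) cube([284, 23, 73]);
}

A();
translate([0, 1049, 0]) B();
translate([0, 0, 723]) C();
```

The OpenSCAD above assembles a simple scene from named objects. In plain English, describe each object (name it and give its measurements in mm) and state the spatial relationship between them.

A is a table: top 1559 mm (x) × 949 mm (y), 40 mm thick, upper face at z = 723 mm, on four round legs of 46 mm diameter, each leg's bounding box inset 19 mm from the nearest pair of top edges, running from z = 0 to the bottom of the top.

B is an I-beam lying along x, 2229 mm long. Overall section height 200 mm. Two flanges 178 mm wide (y) and 30 mm thick, one on the floor and one at the top; a web 18 mm thick runs between them, centred on the flange width.

C is a picture frame with a 284×653 mm rectangular opening (x by z) and a uniform 73 mm border on every side. Frame depth is 23 mm along y. It is built from two vertical stiles running the full outside height and two horizontal rails spanning the gap between the stiles.

The I-beam is on the floor beside the table on its +y side. The picture frame is on top of the table.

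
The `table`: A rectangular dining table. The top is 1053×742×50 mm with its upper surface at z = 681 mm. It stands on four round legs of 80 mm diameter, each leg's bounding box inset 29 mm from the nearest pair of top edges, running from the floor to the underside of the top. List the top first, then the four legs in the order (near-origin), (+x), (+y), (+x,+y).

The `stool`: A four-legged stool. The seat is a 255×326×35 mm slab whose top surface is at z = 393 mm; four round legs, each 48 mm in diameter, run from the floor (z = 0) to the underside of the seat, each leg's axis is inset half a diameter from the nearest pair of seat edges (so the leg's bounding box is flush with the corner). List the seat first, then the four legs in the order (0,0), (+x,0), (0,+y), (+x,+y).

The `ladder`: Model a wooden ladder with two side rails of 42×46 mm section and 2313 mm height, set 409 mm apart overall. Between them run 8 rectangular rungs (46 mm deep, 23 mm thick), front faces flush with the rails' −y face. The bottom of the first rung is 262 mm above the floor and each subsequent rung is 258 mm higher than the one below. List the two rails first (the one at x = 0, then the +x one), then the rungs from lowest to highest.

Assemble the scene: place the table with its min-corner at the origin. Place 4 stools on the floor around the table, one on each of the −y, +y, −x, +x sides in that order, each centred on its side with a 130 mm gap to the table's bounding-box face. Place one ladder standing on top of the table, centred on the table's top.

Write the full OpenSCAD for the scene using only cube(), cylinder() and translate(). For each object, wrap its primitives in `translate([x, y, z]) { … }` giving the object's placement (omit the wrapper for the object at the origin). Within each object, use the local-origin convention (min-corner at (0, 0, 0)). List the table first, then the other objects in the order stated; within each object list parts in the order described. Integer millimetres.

translate([0, 0, 631]) cube([1053, 742, 50]);
translate([69, 69, 0]) cylinder(h = 631, r = 40);
translate([984, 69, 0]) cylinder(h = 631, r = 40);
translate([69, 673, 0]) cylinder(h = 631, r = 40);
translate([984, 673, 0]) cylinder(h = 631, r = 40);
translate([399, -456, 0]) {
  translate([0, 0, 358]) cube([255, 326, 35]);
  translate([24, 24, 0]) cylinder(h = 358, r = 24);
  translate([231, 24, 0]) cylinder(h = 358, r = 24);
  translate([24, 302, 0]) cylinder(h = 358, r = 24);
  translate([231, 302, 0]) cylinder(h = 358, r = 24);
}
translate([399, 872, 0]) {
  translate([0, 0, 358]) cube([255, 326, 35]);
  translate([24, 24, 0]) cylinder(h = 358, r = 24);
  translate([231, 24, 0]) cylinder(h = 358, r = 24);
  translate([24, 302, 0]) cylinder(h = 358, r = 24);
  translate([231, 302, 0]) cylinder(h = 358, r = 24);
}
translate([-385, 208, 0]) {
  translate([0, 0, 358]) cube([255, 326, 35]);
  translate([24, 24, 0]) cylinder(h = 358, r = 24);
  translate([231, 24, 0]) cylinder(h = 358, r = 24);
  translate([24, 302, 0]) cylinder(h = 358, r = 24);
  translate([231, 302, 0]) cylinder(h = 358, r = 24);
}
translate([1183, 208, 0]) {
  translate([0, 0, 358]) cube([255, 326, 35]);
  translate([24, 24, 0]) cylinder(h = 358, r = 24);
  translate([231, 24, 0]) cylinder(h = 358, r = 24);
  translate([24, 302, 0]) cylinder(h = 358, r = 24);
  translate([231, 302, 0]) cylinder(h = 358, r = 24);
}
translate([322, 348, 681]) {
  cube([42, 46, 2313]);
  translate([367, 0, 0]) cube([42, 46, 2313]);
  translate([42, 0, 262]) cube([325, 46, 23]);
  translate([42, 0, 520]) cube([325, 46, 23]);
  translate([42, 0, 778]) cube([325, 46, 23]);
  translate([42, 0, 1036]) cube([325, 46, 23]);
  translate([42, 0, 1294]) cube([325, 46, 23]);
  translate([42, 0, 1552]) cube([325, 46, 23]);
  translate([42, 0, 1810]) cube([325, 46, 23]);
  translate([42, 0, 2068]) cube([325, 46, 23]);
}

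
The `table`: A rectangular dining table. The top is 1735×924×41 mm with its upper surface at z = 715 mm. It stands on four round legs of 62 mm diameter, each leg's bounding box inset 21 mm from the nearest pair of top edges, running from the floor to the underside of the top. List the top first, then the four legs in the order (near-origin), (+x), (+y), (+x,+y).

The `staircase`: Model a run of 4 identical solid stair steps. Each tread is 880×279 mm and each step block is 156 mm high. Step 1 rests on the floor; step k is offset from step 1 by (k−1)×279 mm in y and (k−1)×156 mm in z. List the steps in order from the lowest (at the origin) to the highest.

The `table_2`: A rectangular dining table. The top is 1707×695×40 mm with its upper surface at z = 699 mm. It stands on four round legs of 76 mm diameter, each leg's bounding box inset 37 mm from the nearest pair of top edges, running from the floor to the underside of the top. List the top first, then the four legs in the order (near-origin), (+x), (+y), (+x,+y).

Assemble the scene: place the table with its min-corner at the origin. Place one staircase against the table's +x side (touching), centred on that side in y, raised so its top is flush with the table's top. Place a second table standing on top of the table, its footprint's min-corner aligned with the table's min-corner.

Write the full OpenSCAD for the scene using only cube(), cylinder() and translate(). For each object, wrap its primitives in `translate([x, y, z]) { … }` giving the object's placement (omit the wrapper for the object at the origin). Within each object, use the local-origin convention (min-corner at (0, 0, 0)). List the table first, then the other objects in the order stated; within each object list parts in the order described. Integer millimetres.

translate([0, 0, 674]) cube([1735, 924, 41]);
translate([52, 52, 0]) cylinder(h = 674, r = 31);
translate([1683, 52, 0]) cylinder(h = 674, r = 31);
translate([52, 872, 0]) cylinder(h = 674, r = 31);
translate([1683, 872, 0]) cylinder(h = 674, r = 31);
translate([1735, -96, 91]) {
  cube([880, 279, 156]);
  translate([0, 279, 156]) cube([880, 279, 156]);
  translate([0, 558, 312]) cube([880, 279, 156]);
  translate([0, 837, 468]) cube([880, 279, 156]);
}
translate([0, 0, 715]) {
  translate([0, 0, 659]) cube([1707, 695, 40]);
  translate([75, 75, 0]) cylinder(h = 659, r = 38);
  translate([1632, 75, 0]) cylinder(h = 659, r = 38);
  translate([75, 620, 0]) cylinder(h = 659, r = 38);
  translate([1632, 620, 0]) cylinder(h = 659, r = 38);
}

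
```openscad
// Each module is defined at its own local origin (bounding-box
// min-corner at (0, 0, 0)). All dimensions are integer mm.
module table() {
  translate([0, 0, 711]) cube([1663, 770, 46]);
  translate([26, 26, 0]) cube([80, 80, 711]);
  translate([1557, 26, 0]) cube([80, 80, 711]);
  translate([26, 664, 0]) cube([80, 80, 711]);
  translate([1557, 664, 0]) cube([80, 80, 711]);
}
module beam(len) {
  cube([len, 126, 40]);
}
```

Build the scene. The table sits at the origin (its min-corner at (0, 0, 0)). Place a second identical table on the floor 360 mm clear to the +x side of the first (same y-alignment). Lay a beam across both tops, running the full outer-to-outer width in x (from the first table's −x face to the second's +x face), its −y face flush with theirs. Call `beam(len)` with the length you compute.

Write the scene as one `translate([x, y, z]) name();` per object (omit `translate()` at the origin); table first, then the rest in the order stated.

table();
translate([2023, 0, 0]) table();
translate([0, 0, 757]) beam(3686);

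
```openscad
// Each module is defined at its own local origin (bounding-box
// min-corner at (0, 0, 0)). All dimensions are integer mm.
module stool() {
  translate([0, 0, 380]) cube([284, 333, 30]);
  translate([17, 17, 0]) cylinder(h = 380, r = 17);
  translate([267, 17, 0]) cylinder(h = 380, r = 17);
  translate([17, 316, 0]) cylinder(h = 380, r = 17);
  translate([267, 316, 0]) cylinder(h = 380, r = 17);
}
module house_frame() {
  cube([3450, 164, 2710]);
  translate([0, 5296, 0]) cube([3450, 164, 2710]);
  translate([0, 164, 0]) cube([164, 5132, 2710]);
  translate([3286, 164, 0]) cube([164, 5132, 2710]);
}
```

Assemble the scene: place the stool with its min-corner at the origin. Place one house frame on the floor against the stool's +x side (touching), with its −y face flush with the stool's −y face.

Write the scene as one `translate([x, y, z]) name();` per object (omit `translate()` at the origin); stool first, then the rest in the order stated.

stool();
translate([284, 0, 0]) house_frame();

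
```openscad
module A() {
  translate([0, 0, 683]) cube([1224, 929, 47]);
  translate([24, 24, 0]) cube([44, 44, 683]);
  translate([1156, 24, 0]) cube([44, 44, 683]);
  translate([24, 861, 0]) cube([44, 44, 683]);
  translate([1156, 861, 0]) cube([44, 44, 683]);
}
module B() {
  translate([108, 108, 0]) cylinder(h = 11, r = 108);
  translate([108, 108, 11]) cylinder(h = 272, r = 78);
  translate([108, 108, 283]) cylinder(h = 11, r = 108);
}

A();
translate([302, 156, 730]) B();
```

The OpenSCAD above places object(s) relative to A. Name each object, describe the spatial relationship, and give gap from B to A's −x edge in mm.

A is a table. B is a spool. The spool is on top of the table. The gap from the spool to the table's −x edge is 302 mm.

The spool's min-x is at 302; the table's min-x is 0; gap = 302 mm.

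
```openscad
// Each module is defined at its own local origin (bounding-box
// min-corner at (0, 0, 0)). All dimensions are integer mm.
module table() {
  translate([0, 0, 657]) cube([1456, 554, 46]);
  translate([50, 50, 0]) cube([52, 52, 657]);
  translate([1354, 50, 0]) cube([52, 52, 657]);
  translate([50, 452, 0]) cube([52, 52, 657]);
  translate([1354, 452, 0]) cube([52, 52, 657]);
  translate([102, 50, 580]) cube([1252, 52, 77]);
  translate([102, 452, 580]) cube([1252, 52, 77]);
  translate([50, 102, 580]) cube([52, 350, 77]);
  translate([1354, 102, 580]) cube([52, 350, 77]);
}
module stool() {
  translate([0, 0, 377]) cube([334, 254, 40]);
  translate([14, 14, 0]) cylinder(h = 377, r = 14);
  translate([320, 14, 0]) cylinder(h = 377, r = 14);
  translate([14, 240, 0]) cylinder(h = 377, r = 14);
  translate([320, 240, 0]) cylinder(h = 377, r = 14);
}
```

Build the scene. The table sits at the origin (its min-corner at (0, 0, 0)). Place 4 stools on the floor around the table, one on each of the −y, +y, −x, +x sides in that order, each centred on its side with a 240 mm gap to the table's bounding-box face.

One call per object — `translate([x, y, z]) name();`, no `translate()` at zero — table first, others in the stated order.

table();
translate([561, -494, 0]) stool();
translate([561, 794, 0]) stool();
translate([-574, 150, 0]) stool();
translate([1696, 150, 0]) stool();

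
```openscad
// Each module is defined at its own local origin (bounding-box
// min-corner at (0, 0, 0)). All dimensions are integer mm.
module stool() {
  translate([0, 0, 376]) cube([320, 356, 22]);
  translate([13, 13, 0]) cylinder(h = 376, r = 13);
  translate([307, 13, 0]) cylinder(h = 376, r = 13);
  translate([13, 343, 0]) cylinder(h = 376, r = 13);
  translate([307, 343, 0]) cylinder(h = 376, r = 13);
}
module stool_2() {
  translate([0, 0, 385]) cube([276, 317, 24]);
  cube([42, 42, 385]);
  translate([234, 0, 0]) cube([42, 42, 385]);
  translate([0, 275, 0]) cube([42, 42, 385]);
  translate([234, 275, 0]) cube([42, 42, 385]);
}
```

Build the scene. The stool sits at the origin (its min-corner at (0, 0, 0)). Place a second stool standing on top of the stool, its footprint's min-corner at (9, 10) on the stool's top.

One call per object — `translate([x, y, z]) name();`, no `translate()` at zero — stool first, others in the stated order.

stool();
translate([9, 10, 398]) stool_2();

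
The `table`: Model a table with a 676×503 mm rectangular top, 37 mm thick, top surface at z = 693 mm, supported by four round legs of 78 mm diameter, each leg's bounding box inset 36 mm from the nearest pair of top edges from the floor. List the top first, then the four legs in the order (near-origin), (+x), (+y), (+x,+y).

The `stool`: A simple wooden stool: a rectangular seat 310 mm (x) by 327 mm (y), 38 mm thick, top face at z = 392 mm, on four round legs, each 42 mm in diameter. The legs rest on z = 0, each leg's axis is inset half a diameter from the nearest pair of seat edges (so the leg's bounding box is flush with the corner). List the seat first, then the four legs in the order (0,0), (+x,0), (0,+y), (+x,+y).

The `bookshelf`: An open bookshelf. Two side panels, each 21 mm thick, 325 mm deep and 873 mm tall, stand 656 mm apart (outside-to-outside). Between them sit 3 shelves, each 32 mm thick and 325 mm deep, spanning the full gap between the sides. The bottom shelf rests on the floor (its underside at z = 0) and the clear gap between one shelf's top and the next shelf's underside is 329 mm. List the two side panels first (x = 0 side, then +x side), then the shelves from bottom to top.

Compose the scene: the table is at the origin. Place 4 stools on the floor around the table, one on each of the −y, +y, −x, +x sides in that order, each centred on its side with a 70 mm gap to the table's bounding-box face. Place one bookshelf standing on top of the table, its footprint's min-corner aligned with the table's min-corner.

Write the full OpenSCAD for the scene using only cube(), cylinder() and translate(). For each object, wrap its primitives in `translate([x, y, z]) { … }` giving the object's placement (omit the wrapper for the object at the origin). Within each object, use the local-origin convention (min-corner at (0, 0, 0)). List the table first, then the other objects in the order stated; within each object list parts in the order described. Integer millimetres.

translate([0, 0, 656]) cube([676, 503, 37]);
translate([75, 75, 0]) cylinder(h = 656, r = 39);
translate([601, 75, 0]) cylinder(h = 656, r = 39);
translate([75, 428, 0]) cylinder(h = 656, r = 39);
translate([601, 428, 0]) cylinder(h = 656, r = 39);
translate([183, -397, 0]) {
  translate([0, 0, 354]) cube([310, 327, 38]);
  translate([21, 21, 0]) cylinder(h = 354, r = 21);
  translate([289, 21, 0]) cylinder(h = 354, r = 21);
  translate([21, 306, 0]) cylinder(h = 354, r = 21);
  translate([289, 306, 0]) cylinder(h = 354, r = 21);
}
translate([183, 573, 0]) {
  translate([0, 0, 354]) cube([310, 327, 38]);
  translate([21, 21, 0]) cylinder(h = 354, r = 21);
  translate([289, 21, 0]) cylinder(h = 354, r = 21);
  translate([21, 306, 0]) cylinder(h = 354, r = 21);
  translate([289, 306, 0]) cylinder(h = 354, r = 21);
}
translate([-380, 88, 0]) {
  translate([0, 0, 354]) cube([310, 327, 38]);
  translate([21, 21, 0]) cylinder(h = 354, r = 21);
  translate([289, 21, 0]) cylinder(h = 354, r = 21);
  translate([21, 306, 0]) cylinder(h = 354, r = 21);
  translate([289, 306, 0]) cylinder(h = 354, r = 21);
}
translate([746, 88, 0]) {
  translate([0, 0, 354]) cube([310, 327, 38]);
  translate([21, 21, 0]) cylinder(h = 354, r = 21);
  translate([289, 21, 0]) cylinder(h = 354, r = 21);
  translate([21, 306, 0]) cylinder(h = 354, r = 21);
  translate([289, 306, 0]) cylinder(h = 354, r = 21);
}
translate([0, 0, 693]) {
  cube([21, 325, 873]);
  translate([635, 0, 0]) cube([21, 325, 873]);
  translate([21, 0, 0]) cube([614, 325, 32]);
  translate([21, 0, 361]) cube([614, 325, 32]);
  translate([21, 0, 722]) cube([614, 325, 32]);
}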